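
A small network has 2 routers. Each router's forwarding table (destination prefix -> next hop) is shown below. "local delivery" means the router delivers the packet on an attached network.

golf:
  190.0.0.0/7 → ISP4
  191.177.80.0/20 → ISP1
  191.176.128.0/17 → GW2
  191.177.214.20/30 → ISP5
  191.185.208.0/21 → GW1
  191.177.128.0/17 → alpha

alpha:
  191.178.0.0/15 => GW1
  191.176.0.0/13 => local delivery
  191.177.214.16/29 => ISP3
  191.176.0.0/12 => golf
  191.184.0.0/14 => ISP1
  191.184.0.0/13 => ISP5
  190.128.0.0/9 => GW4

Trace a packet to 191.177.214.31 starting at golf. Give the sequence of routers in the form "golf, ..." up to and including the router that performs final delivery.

At golf: longest match for 191.177.214.31 is 191.177.128.0/17 -> alpha
At alpha: longest match for 191.177.214.31 is 191.176.0.0/13 -> local delivery

golf, alpha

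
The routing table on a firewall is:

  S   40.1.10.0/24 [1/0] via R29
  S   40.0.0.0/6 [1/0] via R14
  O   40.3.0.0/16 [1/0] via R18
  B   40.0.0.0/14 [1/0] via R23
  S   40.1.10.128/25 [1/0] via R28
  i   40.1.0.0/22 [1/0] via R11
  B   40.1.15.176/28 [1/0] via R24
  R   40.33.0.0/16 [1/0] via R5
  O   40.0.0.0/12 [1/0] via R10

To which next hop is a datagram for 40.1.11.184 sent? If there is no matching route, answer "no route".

Routes whose prefix contains 40.1.11.184:
  40.0.0.0/6 (40.0.0.0 - 43.255.255.255) -> R14
  40.0.0.0/12 (40.0.0.0 - 40.15.255.255) -> R10
  40.0.0.0/14 (40.0.0.0 - 40.3.255.255) -> R23
More-specific entries that do NOT match:
  40.1.15.176/28 (40.1.15.176 - 40.1.15.191) does not contain 40.1.11.184
  40.1.10.128/25 (40.1.10.128 - 40.1.10.255) does not contain 40.1.11.184
  40.1.10.0/24 (40.1.10.0 - 40.1.10.255) does not contain 40.1.11.184
  40.1.0.0/22 (40.1.0.0 - 40.1.3.255) does not contain 40.1.11.184
  40.3.0.0/16 (40.3.0.0 - 40.3.255.255) does not contain 40.1.11.184
  40.33.0.0/16 (40.33.0.0 - 40.33.255.255) does not contain 40.1.11.184
Longest matching prefix is /14 -> next hop R23.

R23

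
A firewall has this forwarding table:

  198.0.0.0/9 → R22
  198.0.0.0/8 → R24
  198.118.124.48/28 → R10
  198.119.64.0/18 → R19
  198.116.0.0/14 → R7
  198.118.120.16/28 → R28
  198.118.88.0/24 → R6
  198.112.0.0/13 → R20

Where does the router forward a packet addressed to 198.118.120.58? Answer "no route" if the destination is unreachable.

Routes whose prefix contains 198.118.120.58:
  198.0.0.0/8 (198.0.0.0 - 198.255.255.255) -> R24
  198.0.0.0/9 (198.0.0.0 - 198.127.255.255) -> R22
  198.112.0.0/13 (198.112.0.0 - 198.119.255.255) -> R20
  198.116.0.0/14 (198.116.0.0 - 198.119.255.255) -> R7
More-specific entries that do NOT match:
  198.118.124.48/28 (198.118.124.48 - 198.118.124.63) does not contain 198.118.120.58
  198.118.120.16/28 (198.118.120.16 - 198.118.120.31) does not contain 198.118.120.58
  198.118.88.0/24 (198.118.88.0 - 198.118.88.255) does not contain 198.118.120.58
  198.119.64.0/18 (198.119.64.0 - 198.119.127.255) does not contain 198.118.120.58
Longest matching prefix is /14 -> next hop R7.

R7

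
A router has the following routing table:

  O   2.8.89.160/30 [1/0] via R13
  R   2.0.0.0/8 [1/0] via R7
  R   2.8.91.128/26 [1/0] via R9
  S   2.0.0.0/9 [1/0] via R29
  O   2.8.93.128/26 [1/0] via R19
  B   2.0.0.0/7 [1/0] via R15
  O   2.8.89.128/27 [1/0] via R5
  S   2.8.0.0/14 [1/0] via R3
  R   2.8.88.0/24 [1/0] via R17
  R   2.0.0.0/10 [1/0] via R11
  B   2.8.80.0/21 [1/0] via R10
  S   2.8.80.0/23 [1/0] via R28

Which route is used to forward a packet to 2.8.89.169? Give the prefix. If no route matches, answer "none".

Entries matching 2.8.89.169:
  2.0.0.0/7 (2.0.0.0 - 3.255.255.255)
  2.0.0.0/8 (2.0.0.0 - 2.255.255.255)
  2.0.0.0/9 (2.0.0.0 - 2.127.255.255)
  2.0.0.0/10 (2.0.0.0 - 2.63.255.255)
  2.8.0.0/14 (2.8.0.0 - 2.11.255.255)
Most specific is 2.8.0.0/14.

2.8.0.0/14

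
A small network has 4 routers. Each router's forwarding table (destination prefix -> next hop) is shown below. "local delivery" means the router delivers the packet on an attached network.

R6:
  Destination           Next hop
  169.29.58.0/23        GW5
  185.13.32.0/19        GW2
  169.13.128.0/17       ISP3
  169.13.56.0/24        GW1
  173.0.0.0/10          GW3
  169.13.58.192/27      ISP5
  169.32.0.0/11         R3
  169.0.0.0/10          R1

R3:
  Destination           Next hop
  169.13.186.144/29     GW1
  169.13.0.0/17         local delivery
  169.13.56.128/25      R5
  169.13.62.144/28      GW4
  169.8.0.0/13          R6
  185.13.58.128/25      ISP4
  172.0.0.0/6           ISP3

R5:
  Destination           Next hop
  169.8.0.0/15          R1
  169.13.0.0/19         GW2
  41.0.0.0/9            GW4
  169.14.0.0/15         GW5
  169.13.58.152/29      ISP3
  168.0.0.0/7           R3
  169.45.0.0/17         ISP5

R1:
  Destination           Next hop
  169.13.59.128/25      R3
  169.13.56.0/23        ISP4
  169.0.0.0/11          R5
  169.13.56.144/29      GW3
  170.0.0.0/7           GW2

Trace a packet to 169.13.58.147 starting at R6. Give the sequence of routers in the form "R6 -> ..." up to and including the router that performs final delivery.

At R6: longest match for 169.13.58.147 is 169.0.0.0/10 -> R1
At R1: longest match for 169.13.58.147 is 169.0.0.0/11 -> R5
At R5: longest match for 169.13.58.147 is 168.0.0.0/7 -> R3
At R3: longest match for 169.13.58.147 is 169.13.0.0/17 -> local delivery

R6 -> R1 -> R5 -> R3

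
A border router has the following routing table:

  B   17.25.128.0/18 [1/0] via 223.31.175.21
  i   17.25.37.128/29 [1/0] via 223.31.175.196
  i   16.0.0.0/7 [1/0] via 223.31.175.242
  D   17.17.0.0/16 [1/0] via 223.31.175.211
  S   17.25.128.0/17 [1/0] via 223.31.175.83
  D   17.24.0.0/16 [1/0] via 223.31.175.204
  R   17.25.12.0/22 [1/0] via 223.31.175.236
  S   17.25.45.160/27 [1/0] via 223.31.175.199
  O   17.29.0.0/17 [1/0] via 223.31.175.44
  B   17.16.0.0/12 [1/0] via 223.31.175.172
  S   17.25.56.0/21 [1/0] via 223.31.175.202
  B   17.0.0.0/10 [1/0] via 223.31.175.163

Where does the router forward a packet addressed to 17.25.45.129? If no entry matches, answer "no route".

Routes whose prefix contains 17.25.45.129:
  16.0.0.0/7 (16.0.0.0 - 17.255.255.255) -> 223.31.175.242
  17.0.0.0/10 (17.0.0.0 - 17.63.255.255) -> 223.31.175.163
  17.16.0.0/12 (17.16.0.0 - 17.31.255.255) -> 223.31.175.172
More-specific entries that do NOT match:
  17.25.37.128/29 (17.25.37.128 - 17.25.37.135) does not contain 17.25.45.129
  17.25.45.160/27 (17.25.45.160 - 17.25.45.191) does not contain 17.25.45.129
  17.25.12.0/22 (17.25.12.0 - 17.25.15.255) does not contain 17.25.45.129
  17.25.56.0/21 (17.25.56.0 - 17.25.63.255) does not contain 17.25.45.129
  17.25.128.0/18 (17.25.128.0 - 17.25.191.255) does not contain 17.25.45.129
  17.25.128.0/17 (17.25.128.0 - 17.25.255.255) does not contain 17.25.45.129
  17.29.0.0/17 (17.29.0.0 - 17.29.127.255) does not contain 17.25.45.129
  17.17.0.0/16 (17.17.0.0 - 17.17.255.255) does not contain 17.25.45.129
  17.24.0.0/16 (17.24.0.0 - 17.24.255.255) does not contain 17.25.45.129
Longest matching prefix is /12 -> next hop 223.31.175.172.

223.31.175.172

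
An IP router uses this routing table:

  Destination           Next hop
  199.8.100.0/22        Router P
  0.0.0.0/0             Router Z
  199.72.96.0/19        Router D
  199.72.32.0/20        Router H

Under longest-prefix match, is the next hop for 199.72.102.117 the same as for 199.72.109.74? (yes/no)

199.72.102.117: longest match 199.72.96.0/19 -> Router D
199.72.109.74: longest match 199.72.96.0/19 -> Router D

yes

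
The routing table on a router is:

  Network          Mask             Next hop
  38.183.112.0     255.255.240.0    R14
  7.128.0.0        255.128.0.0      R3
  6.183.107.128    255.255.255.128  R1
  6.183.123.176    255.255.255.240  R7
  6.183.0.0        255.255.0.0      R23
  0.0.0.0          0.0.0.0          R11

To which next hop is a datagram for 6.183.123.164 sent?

R23

Routes whose prefix contains 6.183.123.164:
  0.0.0.0/0 (default, matches everything) -> R11
  6.183.0.0/16 (6.183.0.0 - 6.183.255.255) -> R23
More-specific entries that do NOT match:
  6.183.123.176/28 (6.183.123.176 - 6.183.123.191) does not contain 6.183.123.164
  6.183.107.128/25 (6.183.107.128 - 6.183.107.255) does not contain 6.183.123.164
  38.183.112.0/20 (38.183.112.0 - 38.183.127.255) does not contain 6.183.123.164
Longest matching prefix is /16 -> next hop R23.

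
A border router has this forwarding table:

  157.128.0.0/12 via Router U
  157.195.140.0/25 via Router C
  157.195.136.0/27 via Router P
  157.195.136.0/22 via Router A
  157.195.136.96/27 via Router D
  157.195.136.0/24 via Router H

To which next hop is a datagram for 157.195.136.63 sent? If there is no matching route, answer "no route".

Routes whose prefix contains 157.195.136.63:
  157.195.136.0/22 (157.195.136.0 - 157.195.139.255) -> Router A
  157.195.136.0/24 (157.195.136.0 - 157.195.136.255) -> Router H
More-specific entries that do NOT match:
  157.195.136.0/27 (157.195.136.0 - 157.195.136.31) does not contain 157.195.136.63
  157.195.136.96/27 (157.195.136.96 - 157.195.136.127) does not contain 157.195.136.63
  157.195.140.0/25 (157.195.140.0 - 157.195.140.127) does not contain 157.195.136.63
Longest matching prefix is /24 -> next hop Router H.

Router H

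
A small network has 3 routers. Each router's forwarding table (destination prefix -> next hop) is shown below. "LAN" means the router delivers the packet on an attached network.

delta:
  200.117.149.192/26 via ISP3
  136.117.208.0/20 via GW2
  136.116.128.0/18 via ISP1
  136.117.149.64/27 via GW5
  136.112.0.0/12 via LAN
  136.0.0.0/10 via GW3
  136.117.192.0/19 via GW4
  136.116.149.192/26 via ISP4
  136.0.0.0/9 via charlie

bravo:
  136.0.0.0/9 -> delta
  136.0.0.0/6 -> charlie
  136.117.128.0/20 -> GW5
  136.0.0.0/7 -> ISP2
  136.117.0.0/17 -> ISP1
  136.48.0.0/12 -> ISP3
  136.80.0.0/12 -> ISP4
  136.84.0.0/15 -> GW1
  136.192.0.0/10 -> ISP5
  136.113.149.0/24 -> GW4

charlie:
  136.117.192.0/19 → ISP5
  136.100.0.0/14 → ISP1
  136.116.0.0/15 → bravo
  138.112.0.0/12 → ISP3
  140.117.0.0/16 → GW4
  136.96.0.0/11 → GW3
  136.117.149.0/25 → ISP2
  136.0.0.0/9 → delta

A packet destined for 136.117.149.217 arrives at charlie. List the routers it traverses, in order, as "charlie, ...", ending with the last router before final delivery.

charlie, bravo, delta

At charlie: longest match for 136.117.149.217 is 136.116.0.0/15 -> bravo
At bravo: longest match for 136.117.149.217 is 136.0.0.0/9 -> delta
At delta: longest match for 136.117.149.217 is 136.112.0.0/12 -> LAN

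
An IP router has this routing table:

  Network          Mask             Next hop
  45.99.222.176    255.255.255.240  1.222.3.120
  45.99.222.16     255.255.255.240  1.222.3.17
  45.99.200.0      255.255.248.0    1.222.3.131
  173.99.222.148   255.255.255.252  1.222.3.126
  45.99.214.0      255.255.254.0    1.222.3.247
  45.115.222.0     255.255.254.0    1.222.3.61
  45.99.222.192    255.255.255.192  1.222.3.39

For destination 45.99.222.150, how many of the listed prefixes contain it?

No listed prefix contains 45.99.222.150.
Total matching entries: 0.

0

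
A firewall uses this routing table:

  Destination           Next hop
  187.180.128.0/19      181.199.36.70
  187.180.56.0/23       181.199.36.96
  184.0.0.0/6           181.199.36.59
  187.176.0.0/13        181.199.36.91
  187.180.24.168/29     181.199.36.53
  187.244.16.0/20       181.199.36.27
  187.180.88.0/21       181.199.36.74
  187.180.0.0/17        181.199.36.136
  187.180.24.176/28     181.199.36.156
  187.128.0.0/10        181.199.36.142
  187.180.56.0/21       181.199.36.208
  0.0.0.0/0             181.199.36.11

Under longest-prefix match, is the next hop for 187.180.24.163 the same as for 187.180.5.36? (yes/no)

187.180.24.163: longest match 187.180.0.0/17 -> 181.199.36.136
187.180.5.36: longest match 187.180.0.0/17 -> 181.199.36.136

yes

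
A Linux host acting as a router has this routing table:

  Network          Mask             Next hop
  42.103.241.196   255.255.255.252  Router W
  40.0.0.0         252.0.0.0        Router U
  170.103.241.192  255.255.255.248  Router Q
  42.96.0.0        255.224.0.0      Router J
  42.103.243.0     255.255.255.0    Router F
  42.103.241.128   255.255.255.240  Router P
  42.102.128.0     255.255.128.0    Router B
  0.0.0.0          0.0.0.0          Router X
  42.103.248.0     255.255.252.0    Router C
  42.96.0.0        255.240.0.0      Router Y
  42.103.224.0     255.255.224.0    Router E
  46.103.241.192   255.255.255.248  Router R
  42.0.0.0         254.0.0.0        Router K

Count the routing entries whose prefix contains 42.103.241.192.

Prefixes containing 42.103.241.192:
  0.0.0.0/0 (default, matches everything)
  40.0.0.0/6 (40.0.0.0 - 43.255.255.255)
  42.0.0.0/7 (42.0.0.0 - 43.255.255.255)
  42.96.0.0/11 (42.96.0.0 - 42.127.255.255)
  42.96.0.0/12 (42.96.0.0 - 42.111.255.255)
  42.103.224.0/19 (42.103.224.0 - 42.103.255.255)
Total matching entries: 6.

6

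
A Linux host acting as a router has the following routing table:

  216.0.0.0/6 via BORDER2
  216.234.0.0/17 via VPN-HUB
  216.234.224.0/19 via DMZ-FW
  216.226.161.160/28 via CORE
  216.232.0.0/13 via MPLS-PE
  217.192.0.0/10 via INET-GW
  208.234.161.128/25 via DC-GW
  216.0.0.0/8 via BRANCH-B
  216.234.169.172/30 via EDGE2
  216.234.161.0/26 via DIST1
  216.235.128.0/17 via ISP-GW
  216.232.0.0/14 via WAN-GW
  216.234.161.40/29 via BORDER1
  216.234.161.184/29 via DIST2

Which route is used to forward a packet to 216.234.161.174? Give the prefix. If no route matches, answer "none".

Entries matching 216.234.161.174:
  216.0.0.0/6 (216.0.0.0 - 219.255.255.255)
  216.0.0.0/8 (216.0.0.0 - 216.255.255.255)
  216.232.0.0/13 (216.232.0.0 - 216.239.255.255)
  216.232.0.0/14 (216.232.0.0 - 216.235.255.255)
Most specific is 216.232.0.0/14.

216.232.0.0/14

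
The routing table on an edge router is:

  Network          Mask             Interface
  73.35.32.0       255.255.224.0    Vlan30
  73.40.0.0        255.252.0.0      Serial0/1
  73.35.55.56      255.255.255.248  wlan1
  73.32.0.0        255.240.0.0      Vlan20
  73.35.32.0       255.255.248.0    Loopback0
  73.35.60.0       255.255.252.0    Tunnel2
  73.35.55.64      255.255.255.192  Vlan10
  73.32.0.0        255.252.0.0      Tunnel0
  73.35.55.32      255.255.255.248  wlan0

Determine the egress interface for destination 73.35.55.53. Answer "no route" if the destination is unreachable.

Routes whose prefix contains 73.35.55.53:
  73.32.0.0/12 (73.32.0.0 - 73.47.255.255) -> Vlan20
  73.32.0.0/14 (73.32.0.0 - 73.35.255.255) -> Tunnel0
  73.35.32.0/19 (73.35.32.0 - 73.35.63.255) -> Vlan30
More-specific entries that do NOT match:
  73.35.55.56/29 (73.35.55.56 - 73.35.55.63) does not contain 73.35.55.53
  73.35.55.32/29 (73.35.55.32 - 73.35.55.39) does not contain 73.35.55.53
  73.35.55.64/26 (73.35.55.64 - 73.35.55.127) does not contain 73.35.55.53
  73.35.60.0/22 (73.35.60.0 - 73.35.63.255) does not contain 73.35.55.53
  73.35.32.0/21 (73.35.32.0 - 73.35.39.255) does not contain 73.35.55.53
Longest matching prefix is /19 -> interface Vlan30.

Vlan30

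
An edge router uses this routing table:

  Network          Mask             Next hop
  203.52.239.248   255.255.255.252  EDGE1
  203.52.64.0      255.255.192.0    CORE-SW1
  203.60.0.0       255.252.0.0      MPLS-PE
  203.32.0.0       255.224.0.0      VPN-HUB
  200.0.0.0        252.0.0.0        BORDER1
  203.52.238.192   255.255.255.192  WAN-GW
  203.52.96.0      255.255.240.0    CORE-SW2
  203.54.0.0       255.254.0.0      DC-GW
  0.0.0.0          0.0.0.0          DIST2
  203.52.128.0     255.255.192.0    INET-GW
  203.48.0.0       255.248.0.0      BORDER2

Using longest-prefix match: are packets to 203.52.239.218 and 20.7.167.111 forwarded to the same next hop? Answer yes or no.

no

203.52.239.218: longest match 203.48.0.0/13 -> BORDER2
20.7.167.111: longest match 0.0.0.0/0 -> DIST2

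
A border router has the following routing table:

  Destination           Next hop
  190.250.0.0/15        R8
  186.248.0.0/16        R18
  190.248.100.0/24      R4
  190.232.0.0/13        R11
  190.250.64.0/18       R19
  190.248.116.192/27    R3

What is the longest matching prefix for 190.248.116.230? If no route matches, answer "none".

none

190.248.116.230 is outside every listed prefix and there is no default route.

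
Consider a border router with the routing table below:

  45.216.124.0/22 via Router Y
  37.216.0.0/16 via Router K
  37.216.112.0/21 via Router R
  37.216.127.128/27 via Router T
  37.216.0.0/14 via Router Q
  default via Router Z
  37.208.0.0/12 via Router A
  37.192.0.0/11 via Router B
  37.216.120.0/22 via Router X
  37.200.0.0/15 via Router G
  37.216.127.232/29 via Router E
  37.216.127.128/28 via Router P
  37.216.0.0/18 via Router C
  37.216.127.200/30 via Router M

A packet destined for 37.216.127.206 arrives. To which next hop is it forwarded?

Router K

Routes whose prefix contains 37.216.127.206:
  0.0.0.0/0 (default, matches everything) -> Router Z
  37.192.0.0/11 (37.192.0.0 - 37.223.255.255) -> Router B
  37.208.0.0/12 (37.208.0.0 - 37.223.255.255) -> Router A
  37.216.0.0/14 (37.216.0.0 - 37.219.255.255) -> Router Q
  37.216.0.0/16 (37.216.0.0 - 37.216.255.255) -> Router K
More-specific entries that do NOT match:
  37.216.127.200/30 (37.216.127.200 - 37.216.127.203) does not contain 37.216.127.206
  37.216.127.232/29 (37.216.127.232 - 37.216.127.239) does not contain 37.216.127.206
  37.216.127.128/28 (37.216.127.128 - 37.216.127.143) does not contain 37.216.127.206
  37.216.127.128/27 (37.216.127.128 - 37.216.127.159) does not contain 37.216.127.206
  45.216.124.0/22 (45.216.124.0 - 45.216.127.255) does not contain 37.216.127.206
  37.216.120.0/22 (37.216.120.0 - 37.216.123.255) does not contain 37.216.127.206
  37.216.112.0/21 (37.216.112.0 - 37.216.119.255) does not contain 37.216.127.206
  37.216.0.0/18 (37.216.0.0 - 37.216.63.255) does not contain 37.216.127.206
Longest matching prefix is /16 -> next hop Router K.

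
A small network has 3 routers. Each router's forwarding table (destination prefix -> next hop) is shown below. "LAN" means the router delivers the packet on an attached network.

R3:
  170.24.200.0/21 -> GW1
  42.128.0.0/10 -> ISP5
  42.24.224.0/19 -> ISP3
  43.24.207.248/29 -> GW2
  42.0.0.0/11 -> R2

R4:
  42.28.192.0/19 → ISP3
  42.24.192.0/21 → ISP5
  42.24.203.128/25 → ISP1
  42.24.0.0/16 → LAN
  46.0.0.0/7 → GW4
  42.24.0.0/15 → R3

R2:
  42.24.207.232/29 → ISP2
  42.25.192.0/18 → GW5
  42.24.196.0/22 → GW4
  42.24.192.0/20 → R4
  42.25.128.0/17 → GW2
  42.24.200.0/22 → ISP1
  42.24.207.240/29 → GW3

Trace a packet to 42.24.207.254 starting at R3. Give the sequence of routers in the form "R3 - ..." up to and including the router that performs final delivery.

At R3: longest match for 42.24.207.254 is 42.0.0.0/11 -> R2
At R2: longest match for 42.24.207.254 is 42.24.192.0/20 -> R4
At R4: longest match for 42.24.207.254 is 42.24.0.0/16 -> LAN

R3 - R2 - R4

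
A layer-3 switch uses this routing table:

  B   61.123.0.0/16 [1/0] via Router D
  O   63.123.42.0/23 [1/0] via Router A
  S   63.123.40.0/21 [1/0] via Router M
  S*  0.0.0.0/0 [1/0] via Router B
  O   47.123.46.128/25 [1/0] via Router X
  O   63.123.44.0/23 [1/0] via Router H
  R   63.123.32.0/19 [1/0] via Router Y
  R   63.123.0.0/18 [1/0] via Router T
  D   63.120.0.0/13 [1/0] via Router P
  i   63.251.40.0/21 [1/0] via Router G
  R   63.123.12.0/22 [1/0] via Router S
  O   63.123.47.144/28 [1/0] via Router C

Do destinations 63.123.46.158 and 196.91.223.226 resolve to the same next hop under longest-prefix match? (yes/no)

no

63.123.46.158: longest match 63.123.40.0/21 -> Router M
196.91.223.226: longest match 0.0.0.0/0 -> Router B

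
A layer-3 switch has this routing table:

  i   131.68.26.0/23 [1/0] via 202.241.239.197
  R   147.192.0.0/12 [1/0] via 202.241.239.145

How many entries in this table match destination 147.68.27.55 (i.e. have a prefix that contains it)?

No listed prefix contains 147.68.27.55.
Total matching entries: 0.

0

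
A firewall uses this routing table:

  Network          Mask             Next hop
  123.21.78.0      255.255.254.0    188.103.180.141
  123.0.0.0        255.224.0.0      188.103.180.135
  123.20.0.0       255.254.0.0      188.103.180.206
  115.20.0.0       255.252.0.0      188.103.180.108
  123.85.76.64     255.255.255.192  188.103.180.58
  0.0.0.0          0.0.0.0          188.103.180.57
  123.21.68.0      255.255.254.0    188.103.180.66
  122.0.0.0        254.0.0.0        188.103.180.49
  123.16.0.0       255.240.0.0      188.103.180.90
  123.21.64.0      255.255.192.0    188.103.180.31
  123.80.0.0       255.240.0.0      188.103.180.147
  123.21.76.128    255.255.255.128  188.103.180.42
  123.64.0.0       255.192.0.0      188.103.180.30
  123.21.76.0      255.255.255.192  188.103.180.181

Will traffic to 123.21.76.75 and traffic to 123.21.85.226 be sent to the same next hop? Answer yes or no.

yes

123.21.76.75: longest match 123.21.64.0/18 -> 188.103.180.31
123.21.85.226: longest match 123.21.64.0/18 -> 188.103.180.31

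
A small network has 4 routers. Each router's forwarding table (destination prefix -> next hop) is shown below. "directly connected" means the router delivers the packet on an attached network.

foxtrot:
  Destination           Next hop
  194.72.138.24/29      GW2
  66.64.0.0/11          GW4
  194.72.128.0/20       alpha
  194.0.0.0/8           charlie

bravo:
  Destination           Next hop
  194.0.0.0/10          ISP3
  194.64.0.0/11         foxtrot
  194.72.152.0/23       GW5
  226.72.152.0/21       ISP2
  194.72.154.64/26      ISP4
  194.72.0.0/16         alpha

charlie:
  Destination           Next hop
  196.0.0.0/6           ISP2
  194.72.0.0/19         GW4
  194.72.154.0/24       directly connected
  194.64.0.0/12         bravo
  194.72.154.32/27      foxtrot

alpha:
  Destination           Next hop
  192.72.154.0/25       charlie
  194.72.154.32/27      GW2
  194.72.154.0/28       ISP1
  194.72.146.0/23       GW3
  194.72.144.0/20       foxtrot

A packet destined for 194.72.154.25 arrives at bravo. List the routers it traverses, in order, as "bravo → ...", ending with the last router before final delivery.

At bravo: longest match for 194.72.154.25 is 194.72.0.0/16 -> alpha
At alpha: longest match for 194.72.154.25 is 194.72.144.0/20 -> foxtrot
At foxtrot: longest match for 194.72.154.25 is 194.0.0.0/8 -> charlie
At charlie: longest match for 194.72.154.25 is 194.72.154.0/24 -> directly connected

bravo → alpha → foxtrot → charlie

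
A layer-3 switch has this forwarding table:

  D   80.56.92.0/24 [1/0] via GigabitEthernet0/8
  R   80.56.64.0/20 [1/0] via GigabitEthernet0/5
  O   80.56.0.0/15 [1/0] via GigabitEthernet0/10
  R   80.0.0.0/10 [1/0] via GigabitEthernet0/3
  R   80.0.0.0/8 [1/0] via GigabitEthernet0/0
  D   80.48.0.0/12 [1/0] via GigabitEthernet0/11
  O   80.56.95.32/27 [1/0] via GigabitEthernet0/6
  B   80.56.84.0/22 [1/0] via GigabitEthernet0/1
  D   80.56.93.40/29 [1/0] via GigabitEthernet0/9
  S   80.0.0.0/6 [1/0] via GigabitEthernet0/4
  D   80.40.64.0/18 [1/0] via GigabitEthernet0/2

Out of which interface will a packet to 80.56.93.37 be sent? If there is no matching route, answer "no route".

GigabitEthernet0/10

Routes whose prefix contains 80.56.93.37:
  80.0.0.0/6 (80.0.0.0 - 83.255.255.255) -> GigabitEthernet0/4
  80.0.0.0/8 (80.0.0.0 - 80.255.255.255) -> GigabitEthernet0/0
  80.0.0.0/10 (80.0.0.0 - 80.63.255.255) -> GigabitEthernet0/3
  80.48.0.0/12 (80.48.0.0 - 80.63.255.255) -> GigabitEthernet0/11
  80.56.0.0/15 (80.56.0.0 - 80.57.255.255) -> GigabitEthernet0/10
More-specific entries that do NOT match:
  80.56.93.40/29 (80.56.93.40 - 80.56.93.47) does not contain 80.56.93.37
  80.56.95.32/27 (80.56.95.32 - 80.56.95.63) does not contain 80.56.93.37
  80.56.92.0/24 (80.56.92.0 - 80.56.92.255) does not contain 80.56.93.37
  80.56.84.0/22 (80.56.84.0 - 80.56.87.255) does not contain 80.56.93.37
  80.56.64.0/20 (80.56.64.0 - 80.56.79.255) does not contain 80.56.93.37
  80.40.64.0/18 (80.40.64.0 - 80.40.127.255) does not contain 80.56.93.37
Longest matching prefix is /15 -> interface GigabitEthernet0/10.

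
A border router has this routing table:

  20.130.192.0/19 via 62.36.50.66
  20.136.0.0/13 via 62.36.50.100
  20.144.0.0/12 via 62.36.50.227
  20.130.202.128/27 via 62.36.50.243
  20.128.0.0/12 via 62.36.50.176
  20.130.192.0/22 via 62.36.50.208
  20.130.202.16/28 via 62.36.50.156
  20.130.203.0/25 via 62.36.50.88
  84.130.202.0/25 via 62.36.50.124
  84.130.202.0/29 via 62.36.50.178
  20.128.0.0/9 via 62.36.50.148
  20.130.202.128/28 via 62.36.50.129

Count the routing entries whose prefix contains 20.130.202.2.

Prefixes containing 20.130.202.2:
  20.128.0.0/9 (20.128.0.0 - 20.255.255.255)
  20.128.0.0/12 (20.128.0.0 - 20.143.255.255)
  20.130.192.0/19 (20.130.192.0 - 20.130.223.255)
Total matching entries: 3.

3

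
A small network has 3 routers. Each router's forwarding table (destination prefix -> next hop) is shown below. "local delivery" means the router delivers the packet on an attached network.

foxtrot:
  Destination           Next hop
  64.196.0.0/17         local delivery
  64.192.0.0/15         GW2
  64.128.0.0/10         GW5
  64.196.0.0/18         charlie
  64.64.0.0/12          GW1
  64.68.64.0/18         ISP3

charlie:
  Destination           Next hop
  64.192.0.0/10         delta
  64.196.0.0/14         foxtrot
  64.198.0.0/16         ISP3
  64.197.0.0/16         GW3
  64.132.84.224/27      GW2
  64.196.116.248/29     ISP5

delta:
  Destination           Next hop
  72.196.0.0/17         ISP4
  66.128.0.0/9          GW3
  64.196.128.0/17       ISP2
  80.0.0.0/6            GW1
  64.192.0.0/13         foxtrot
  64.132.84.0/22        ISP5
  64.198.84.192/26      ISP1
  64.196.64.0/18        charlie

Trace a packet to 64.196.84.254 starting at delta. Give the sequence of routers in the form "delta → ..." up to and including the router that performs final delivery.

delta → charlie → foxtrot

At delta: longest match for 64.196.84.254 is 64.196.64.0/18 -> charlie
At charlie: longest match for 64.196.84.254 is 64.196.0.0/14 -> foxtrot
At foxtrot: longest match for 64.196.84.254 is 64.196.0.0/17 -> local delivery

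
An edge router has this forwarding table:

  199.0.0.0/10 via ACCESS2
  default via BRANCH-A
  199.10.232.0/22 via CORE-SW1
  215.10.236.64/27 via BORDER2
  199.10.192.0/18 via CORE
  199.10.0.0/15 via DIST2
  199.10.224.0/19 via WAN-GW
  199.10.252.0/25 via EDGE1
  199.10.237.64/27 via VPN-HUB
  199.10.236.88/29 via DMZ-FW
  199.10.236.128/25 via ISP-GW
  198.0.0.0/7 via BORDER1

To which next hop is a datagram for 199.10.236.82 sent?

Routes whose prefix contains 199.10.236.82:
  0.0.0.0/0 (default, matches everything) -> BRANCH-A
  198.0.0.0/7 (198.0.0.0 - 199.255.255.255) -> BORDER1
  199.0.0.0/10 (199.0.0.0 - 199.63.255.255) -> ACCESS2
  199.10.0.0/15 (199.10.0.0 - 199.11.255.255) -> DIST2
  199.10.192.0/18 (199.10.192.0 - 199.10.255.255) -> CORE
  199.10.224.0/19 (199.10.224.0 - 199.10.255.255) -> WAN-GW
More-specific entries that do NOT match:
  199.10.236.88/29 (199.10.236.88 - 199.10.236.95) does not contain 199.10.236.82
  215.10.236.64/27 (215.10.236.64 - 215.10.236.95) does not contain 199.10.236.82
  199.10.237.64/27 (199.10.237.64 - 199.10.237.95) does not contain 199.10.236.82
  199.10.252.0/25 (199.10.252.0 - 199.10.252.127) does not contain 199.10.236.82
  199.10.236.128/25 (199.10.236.128 - 199.10.236.255) does not contain 199.10.236.82
  199.10.232.0/22 (199.10.232.0 - 199.10.235.255) does not contain 199.10.236.82
Longest matching prefix is /19 -> next hop WAN-GW.

WAN-GW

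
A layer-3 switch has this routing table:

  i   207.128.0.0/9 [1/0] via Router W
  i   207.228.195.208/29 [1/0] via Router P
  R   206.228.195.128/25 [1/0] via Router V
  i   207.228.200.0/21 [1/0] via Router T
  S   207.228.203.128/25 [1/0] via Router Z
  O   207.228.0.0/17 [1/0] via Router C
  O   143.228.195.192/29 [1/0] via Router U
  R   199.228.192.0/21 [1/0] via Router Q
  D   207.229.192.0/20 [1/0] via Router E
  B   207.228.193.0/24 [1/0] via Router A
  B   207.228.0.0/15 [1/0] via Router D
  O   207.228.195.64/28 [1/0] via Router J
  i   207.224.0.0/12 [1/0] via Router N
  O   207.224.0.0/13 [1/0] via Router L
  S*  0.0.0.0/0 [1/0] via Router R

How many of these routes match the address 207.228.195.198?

5

Prefixes containing 207.228.195.198:
  0.0.0.0/0 (default, matches everything)
  207.128.0.0/9 (207.128.0.0 - 207.255.255.255)
  207.224.0.0/12 (207.224.0.0 - 207.239.255.255)
  207.224.0.0/13 (207.224.0.0 - 207.231.255.255)
  207.228.0.0/15 (207.228.0.0 - 207.229.255.255)
Total matching entries: 5.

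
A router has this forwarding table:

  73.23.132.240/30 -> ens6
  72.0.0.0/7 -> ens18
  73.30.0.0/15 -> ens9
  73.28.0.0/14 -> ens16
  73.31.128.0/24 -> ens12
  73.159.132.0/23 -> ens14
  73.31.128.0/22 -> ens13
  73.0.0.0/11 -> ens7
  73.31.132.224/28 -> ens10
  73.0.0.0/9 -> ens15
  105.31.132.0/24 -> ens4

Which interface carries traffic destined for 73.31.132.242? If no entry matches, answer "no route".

ens9

Routes whose prefix contains 73.31.132.242:
  72.0.0.0/7 (72.0.0.0 - 73.255.255.255) -> ens18
  73.0.0.0/9 (73.0.0.0 - 73.127.255.255) -> ens15
  73.0.0.0/11 (73.0.0.0 - 73.31.255.255) -> ens7
  73.28.0.0/14 (73.28.0.0 - 73.31.255.255) -> ens16
  73.30.0.0/15 (73.30.0.0 - 73.31.255.255) -> ens9
More-specific entries that do NOT match:
  73.23.132.240/30 (73.23.132.240 - 73.23.132.243) does not contain 73.31.132.242
  73.31.132.224/28 (73.31.132.224 - 73.31.132.239) does not contain 73.31.132.242
  73.31.128.0/24 (73.31.128.0 - 73.31.128.255) does not contain 73.31.132.242
  105.31.132.0/24 (105.31.132.0 - 105.31.132.255) does not contain 73.31.132.242
  73.159.132.0/23 (73.159.132.0 - 73.159.133.255) does not contain 73.31.132.242
  73.31.128.0/22 (73.31.128.0 - 73.31.131.255) does not contain 73.31.132.242
Longest matching prefix is /15 -> interface ens9.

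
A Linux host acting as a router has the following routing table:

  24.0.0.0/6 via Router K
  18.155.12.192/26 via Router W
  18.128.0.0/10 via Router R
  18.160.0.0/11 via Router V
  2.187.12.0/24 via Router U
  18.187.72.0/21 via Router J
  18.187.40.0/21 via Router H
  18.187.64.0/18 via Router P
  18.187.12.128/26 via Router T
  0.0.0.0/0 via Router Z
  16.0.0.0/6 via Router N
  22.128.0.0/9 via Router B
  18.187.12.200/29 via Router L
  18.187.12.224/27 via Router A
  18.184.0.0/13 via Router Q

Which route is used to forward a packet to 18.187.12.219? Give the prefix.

Entries matching 18.187.12.219:
  0.0.0.0/0 (default, matches everything)
  16.0.0.0/6 (16.0.0.0 - 19.255.255.255)
  18.128.0.0/10 (18.128.0.0 - 18.191.255.255)
  18.160.0.0/11 (18.160.0.0 - 18.191.255.255)
  18.184.0.0/13 (18.184.0.0 - 18.191.255.255)
Most specific is 18.184.0.0/13.

18.184.0.0/13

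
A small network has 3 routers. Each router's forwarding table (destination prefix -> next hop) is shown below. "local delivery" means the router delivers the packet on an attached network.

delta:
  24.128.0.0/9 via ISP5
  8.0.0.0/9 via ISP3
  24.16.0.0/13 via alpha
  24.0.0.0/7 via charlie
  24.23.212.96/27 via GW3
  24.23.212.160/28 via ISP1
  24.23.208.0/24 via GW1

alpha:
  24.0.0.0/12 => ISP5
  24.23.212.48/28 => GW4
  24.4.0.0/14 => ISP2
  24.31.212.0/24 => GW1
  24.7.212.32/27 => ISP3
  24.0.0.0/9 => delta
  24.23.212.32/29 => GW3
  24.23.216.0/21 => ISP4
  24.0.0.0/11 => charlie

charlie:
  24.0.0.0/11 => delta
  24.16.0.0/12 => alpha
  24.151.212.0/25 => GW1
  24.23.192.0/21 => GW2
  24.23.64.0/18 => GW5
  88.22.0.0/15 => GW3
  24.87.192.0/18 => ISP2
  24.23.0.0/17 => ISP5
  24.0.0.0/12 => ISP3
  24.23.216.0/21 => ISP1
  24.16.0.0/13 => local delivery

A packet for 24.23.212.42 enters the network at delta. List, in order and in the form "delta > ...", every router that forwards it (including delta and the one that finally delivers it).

delta > alpha > charlie

At delta: longest match for 24.23.212.42 is 24.16.0.0/13 -> alpha
At alpha: longest match for 24.23.212.42 is 24.0.0.0/11 -> charlie
At charlie: longest match for 24.23.212.42 is 24.16.0.0/13 -> local delivery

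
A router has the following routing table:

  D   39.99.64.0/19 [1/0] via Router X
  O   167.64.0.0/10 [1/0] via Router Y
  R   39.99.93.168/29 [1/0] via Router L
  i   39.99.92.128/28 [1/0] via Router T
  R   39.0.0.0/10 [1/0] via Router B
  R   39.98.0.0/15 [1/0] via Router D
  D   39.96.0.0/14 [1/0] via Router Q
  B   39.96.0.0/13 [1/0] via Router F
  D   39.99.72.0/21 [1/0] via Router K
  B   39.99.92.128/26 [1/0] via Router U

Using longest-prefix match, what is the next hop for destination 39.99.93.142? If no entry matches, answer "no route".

Routes whose prefix contains 39.99.93.142:
  39.96.0.0/13 (39.96.0.0 - 39.103.255.255) -> Router F
  39.96.0.0/14 (39.96.0.0 - 39.99.255.255) -> Router Q
  39.98.0.0/15 (39.98.0.0 - 39.99.255.255) -> Router D
  39.99.64.0/19 (39.99.64.0 - 39.99.95.255) -> Router X
More-specific entries that do NOT match:
  39.99.93.168/29 (39.99.93.168 - 39.99.93.175) does not contain 39.99.93.142
  39.99.92.128/28 (39.99.92.128 - 39.99.92.143) does not contain 39.99.93.142
  39.99.92.128/26 (39.99.92.128 - 39.99.92.191) does not contain 39.99.93.142
  39.99.72.0/21 (39.99.72.0 - 39.99.79.255) does not contain 39.99.93.142
Longest matching prefix is /19 -> next hop Router X.

Router X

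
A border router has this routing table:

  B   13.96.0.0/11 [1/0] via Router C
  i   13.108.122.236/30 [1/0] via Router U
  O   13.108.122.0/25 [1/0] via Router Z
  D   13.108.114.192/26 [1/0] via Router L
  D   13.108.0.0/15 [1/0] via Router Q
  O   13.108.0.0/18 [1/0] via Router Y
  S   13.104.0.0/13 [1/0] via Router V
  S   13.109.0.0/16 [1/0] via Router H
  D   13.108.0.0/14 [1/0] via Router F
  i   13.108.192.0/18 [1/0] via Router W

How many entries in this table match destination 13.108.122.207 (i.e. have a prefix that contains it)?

Prefixes containing 13.108.122.207:
  13.96.0.0/11 (13.96.0.0 - 13.127.255.255)
  13.104.0.0/13 (13.104.0.0 - 13.111.255.255)
  13.108.0.0/14 (13.108.0.0 - 13.111.255.255)
  13.108.0.0/15 (13.108.0.0 - 13.109.255.255)
Total matching entries: 4.

4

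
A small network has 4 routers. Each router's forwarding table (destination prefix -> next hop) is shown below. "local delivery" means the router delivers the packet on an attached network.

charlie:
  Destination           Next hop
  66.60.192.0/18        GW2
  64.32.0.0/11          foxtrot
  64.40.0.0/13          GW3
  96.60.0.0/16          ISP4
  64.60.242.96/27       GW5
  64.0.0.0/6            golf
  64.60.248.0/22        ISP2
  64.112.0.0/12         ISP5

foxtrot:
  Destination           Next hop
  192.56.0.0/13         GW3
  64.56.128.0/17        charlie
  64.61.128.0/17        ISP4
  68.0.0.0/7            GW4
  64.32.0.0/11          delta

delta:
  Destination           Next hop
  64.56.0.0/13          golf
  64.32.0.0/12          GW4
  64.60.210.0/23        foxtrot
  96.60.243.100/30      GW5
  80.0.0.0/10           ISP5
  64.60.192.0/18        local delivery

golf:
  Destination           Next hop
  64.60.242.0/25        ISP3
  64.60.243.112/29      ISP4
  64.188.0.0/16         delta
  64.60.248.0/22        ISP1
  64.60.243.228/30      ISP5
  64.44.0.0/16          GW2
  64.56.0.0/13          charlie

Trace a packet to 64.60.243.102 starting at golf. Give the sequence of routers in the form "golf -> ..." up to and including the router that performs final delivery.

At golf: longest match for 64.60.243.102 is 64.56.0.0/13 -> charlie
At charlie: longest match for 64.60.243.102 is 64.32.0.0/11 -> foxtrot
At foxtrot: longest match for 64.60.243.102 is 64.32.0.0/11 -> delta
At delta: longest match for 64.60.243.102 is 64.60.192.0/18 -> local delivery

golf -> charlie -> foxtrot -> delta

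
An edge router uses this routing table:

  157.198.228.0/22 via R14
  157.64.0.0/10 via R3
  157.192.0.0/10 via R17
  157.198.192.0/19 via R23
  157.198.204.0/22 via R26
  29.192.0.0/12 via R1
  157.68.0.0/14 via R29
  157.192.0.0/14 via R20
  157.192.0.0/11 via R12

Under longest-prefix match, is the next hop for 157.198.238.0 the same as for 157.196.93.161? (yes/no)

yes

157.198.238.0: longest match 157.192.0.0/11 -> R12
157.196.93.161: longest match 157.192.0.0/11 -> R12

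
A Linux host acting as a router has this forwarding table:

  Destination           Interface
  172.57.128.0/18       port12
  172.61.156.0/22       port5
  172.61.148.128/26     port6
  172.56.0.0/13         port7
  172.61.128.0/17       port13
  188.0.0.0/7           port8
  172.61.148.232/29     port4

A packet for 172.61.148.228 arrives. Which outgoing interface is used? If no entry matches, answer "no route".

port13

Routes whose prefix contains 172.61.148.228:
  172.56.0.0/13 (172.56.0.0 - 172.63.255.255) -> port7
  172.61.128.0/17 (172.61.128.0 - 172.61.255.255) -> port13
More-specific entries that do NOT match:
  172.61.148.232/29 (172.61.148.232 - 172.61.148.239) does not contain 172.61.148.228
  172.61.148.128/26 (172.61.148.128 - 172.61.148.191) does not contain 172.61.148.228
  172.61.156.0/22 (172.61.156.0 - 172.61.159.255) does not contain 172.61.148.228
  172.57.128.0/18 (172.57.128.0 - 172.57.191.255) does not contain 172.61.148.228
Longest matching prefix is /17 -> interface port13.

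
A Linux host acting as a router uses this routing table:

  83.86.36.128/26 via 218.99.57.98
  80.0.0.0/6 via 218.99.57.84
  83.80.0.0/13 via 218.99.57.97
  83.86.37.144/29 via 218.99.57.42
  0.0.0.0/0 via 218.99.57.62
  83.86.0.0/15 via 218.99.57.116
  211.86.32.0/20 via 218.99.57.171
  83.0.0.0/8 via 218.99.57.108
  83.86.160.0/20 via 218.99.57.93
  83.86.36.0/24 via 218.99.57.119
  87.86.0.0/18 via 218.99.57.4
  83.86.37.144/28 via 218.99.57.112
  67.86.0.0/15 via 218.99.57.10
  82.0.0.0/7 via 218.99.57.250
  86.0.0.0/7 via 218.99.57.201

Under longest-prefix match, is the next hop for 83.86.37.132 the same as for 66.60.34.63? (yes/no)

83.86.37.132: longest match 83.86.0.0/15 -> 218.99.57.116
66.60.34.63: longest match 0.0.0.0/0 -> 218.99.57.62

no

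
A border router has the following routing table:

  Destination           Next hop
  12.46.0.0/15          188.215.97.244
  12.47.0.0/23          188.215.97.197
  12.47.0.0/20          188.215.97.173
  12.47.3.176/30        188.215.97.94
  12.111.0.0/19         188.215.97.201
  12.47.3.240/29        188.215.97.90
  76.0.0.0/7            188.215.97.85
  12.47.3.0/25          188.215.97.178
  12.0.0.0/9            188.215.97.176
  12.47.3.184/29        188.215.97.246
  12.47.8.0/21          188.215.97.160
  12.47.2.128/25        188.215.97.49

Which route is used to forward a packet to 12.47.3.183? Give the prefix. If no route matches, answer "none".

Entries matching 12.47.3.183:
  12.0.0.0/9 (12.0.0.0 - 12.127.255.255)
  12.46.0.0/15 (12.46.0.0 - 12.47.255.255)
  12.47.0.0/20 (12.47.0.0 - 12.47.15.255)
Most specific is 12.47.0.0/20.

12.47.0.0/20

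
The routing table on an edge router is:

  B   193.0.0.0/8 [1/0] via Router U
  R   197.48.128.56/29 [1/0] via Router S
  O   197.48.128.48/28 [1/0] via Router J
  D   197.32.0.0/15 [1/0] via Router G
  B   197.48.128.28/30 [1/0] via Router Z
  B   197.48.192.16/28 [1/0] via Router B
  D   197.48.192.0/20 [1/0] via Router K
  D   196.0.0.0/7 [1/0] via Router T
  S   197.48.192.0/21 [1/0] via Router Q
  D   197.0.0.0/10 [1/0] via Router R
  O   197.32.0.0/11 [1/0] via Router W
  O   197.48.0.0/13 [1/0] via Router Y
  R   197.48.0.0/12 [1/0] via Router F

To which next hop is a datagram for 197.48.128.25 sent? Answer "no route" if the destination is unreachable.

Routes whose prefix contains 197.48.128.25:
  196.0.0.0/7 (196.0.0.0 - 197.255.255.255) -> Router T
  197.0.0.0/10 (197.0.0.0 - 197.63.255.255) -> Router R
  197.32.0.0/11 (197.32.0.0 - 197.63.255.255) -> Router W
  197.48.0.0/12 (197.48.0.0 - 197.63.255.255) -> Router F
  197.48.0.0/13 (197.48.0.0 - 197.55.255.255) -> Router Y
More-specific entries that do NOT match:
  197.48.128.28/30 (197.48.128.28 - 197.48.128.31) does not contain 197.48.128.25
  197.48.128.56/29 (197.48.128.56 - 197.48.128.63) does not contain 197.48.128.25
  197.48.128.48/28 (197.48.128.48 - 197.48.128.63) does not contain 197.48.128.25
  197.48.192.16/28 (197.48.192.16 - 197.48.192.31) does not contain 197.48.128.25
  197.48.192.0/21 (197.48.192.0 - 197.48.199.255) does not contain 197.48.128.25
  197.48.192.0/20 (197.48.192.0 - 197.48.207.255) does not contain 197.48.128.25
  197.32.0.0/15 (197.32.0.0 - 197.33.255.255) does not contain 197.48.128.25
Longest matching prefix is /13 -> next hop Router Y.

Router Y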